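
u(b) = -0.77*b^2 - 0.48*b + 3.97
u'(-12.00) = 18.00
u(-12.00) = -101.15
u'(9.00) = -14.34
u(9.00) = -62.72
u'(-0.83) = 0.80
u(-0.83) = 3.84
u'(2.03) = -3.61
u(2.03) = -0.18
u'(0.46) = -1.19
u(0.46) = 3.59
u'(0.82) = -1.74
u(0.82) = 3.06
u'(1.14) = -2.24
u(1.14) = 2.42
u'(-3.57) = 5.02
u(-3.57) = -4.13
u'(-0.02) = -0.45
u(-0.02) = 3.98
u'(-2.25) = 2.98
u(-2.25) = 1.15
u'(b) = -1.54*b - 0.48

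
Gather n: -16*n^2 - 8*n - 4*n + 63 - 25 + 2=-16*n^2 - 12*n + 40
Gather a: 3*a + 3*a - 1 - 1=6*a - 2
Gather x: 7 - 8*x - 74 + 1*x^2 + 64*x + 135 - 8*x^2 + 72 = -7*x^2 + 56*x + 140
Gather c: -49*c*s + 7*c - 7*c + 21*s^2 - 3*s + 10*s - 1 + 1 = -49*c*s + 21*s^2 + 7*s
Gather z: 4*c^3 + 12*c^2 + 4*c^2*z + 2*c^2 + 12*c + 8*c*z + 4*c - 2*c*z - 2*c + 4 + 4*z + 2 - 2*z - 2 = 4*c^3 + 14*c^2 + 14*c + z*(4*c^2 + 6*c + 2) + 4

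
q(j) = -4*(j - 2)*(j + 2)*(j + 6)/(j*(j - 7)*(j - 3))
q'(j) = -4*(j - 2)*(j + 2)/(j*(j - 7)*(j - 3)) - 4*(j - 2)*(j + 6)/(j*(j - 7)*(j - 3)) - 4*(j + 2)*(j + 6)/(j*(j - 7)*(j - 3)) + 4*(j - 2)*(j + 2)*(j + 6)/(j*(j - 7)*(j - 3)^2) + 4*(j - 2)*(j + 2)*(j + 6)/(j*(j - 7)^2*(j - 3)) + 4*(j - 2)*(j + 2)*(j + 6)/(j^2*(j - 7)*(j - 3)) = 8*(8*j^4 - 25*j^3 - 79*j^2 + 240*j - 252)/(j^2*(j^4 - 20*j^3 + 142*j^2 - 420*j + 441))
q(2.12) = -1.76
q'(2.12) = -16.88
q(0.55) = 11.15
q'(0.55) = -15.60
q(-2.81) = 0.31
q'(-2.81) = -0.15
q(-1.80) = -0.17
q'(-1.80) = -0.98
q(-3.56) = 0.34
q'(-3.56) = 0.04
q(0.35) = 15.97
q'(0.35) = -37.56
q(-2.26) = 0.15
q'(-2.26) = -0.46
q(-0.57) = -5.18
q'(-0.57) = -13.79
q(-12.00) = -0.98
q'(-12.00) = 0.13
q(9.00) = -42.78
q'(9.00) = 20.42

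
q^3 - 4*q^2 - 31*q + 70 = (q - 7)*(q - 2)*(q + 5)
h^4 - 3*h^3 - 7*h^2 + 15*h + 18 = (h - 3)^2*(h + 1)*(h + 2)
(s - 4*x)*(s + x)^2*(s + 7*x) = s^4 + 5*s^3*x - 21*s^2*x^2 - 53*s*x^3 - 28*x^4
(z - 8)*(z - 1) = z^2 - 9*z + 8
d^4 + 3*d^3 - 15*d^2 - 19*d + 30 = (d - 3)*(d - 1)*(d + 2)*(d + 5)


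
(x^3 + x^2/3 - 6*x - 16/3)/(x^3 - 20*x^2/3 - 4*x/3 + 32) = (x + 1)/(x - 6)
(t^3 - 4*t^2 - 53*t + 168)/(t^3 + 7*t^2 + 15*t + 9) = (t^3 - 4*t^2 - 53*t + 168)/(t^3 + 7*t^2 + 15*t + 9)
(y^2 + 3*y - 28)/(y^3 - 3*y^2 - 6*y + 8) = (y + 7)/(y^2 + y - 2)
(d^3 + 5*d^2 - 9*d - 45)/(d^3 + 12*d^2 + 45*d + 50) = (d^2 - 9)/(d^2 + 7*d + 10)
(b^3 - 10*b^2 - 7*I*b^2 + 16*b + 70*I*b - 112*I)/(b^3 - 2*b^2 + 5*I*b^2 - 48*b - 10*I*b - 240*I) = (b^2 - b*(2 + 7*I) + 14*I)/(b^2 + b*(6 + 5*I) + 30*I)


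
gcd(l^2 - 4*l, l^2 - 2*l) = l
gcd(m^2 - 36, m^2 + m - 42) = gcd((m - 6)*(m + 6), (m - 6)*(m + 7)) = m - 6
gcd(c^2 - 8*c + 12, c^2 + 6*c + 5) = 1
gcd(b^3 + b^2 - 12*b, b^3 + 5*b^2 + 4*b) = b^2 + 4*b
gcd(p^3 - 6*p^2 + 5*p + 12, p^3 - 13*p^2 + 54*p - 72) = p^2 - 7*p + 12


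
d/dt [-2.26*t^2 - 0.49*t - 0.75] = -4.52*t - 0.49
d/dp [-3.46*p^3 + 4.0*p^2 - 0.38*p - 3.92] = -10.38*p^2 + 8.0*p - 0.38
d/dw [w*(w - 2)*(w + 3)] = 3*w^2 + 2*w - 6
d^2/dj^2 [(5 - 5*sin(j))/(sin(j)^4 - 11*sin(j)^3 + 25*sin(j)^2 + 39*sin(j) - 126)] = 5*(9*sin(j)^7 - 83*sin(j)^6 + 196*sin(j)^5 - 446*sin(j)^4 + 2531*sin(j)^3 + 335*sin(j)^2 - 1192*sin(j) - 54)/((sin(j) - 7)^3*(sin(j) - 3)^4*(sin(j) + 2)^3)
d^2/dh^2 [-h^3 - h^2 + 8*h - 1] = -6*h - 2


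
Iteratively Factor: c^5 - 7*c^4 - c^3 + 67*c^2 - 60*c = (c - 1)*(c^4 - 6*c^3 - 7*c^2 + 60*c) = (c - 1)*(c + 3)*(c^3 - 9*c^2 + 20*c) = c*(c - 1)*(c + 3)*(c^2 - 9*c + 20) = c*(c - 4)*(c - 1)*(c + 3)*(c - 5)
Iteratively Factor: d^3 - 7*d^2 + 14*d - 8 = (d - 2)*(d^2 - 5*d + 4) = (d - 4)*(d - 2)*(d - 1)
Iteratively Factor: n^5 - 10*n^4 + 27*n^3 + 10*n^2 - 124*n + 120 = (n - 2)*(n^4 - 8*n^3 + 11*n^2 + 32*n - 60) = (n - 2)*(n + 2)*(n^3 - 10*n^2 + 31*n - 30) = (n - 2)^2*(n + 2)*(n^2 - 8*n + 15) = (n - 3)*(n - 2)^2*(n + 2)*(n - 5)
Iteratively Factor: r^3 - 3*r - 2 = (r - 2)*(r^2 + 2*r + 1) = (r - 2)*(r + 1)*(r + 1)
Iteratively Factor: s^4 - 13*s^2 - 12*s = (s + 3)*(s^3 - 3*s^2 - 4*s) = (s - 4)*(s + 3)*(s^2 + s) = (s - 4)*(s + 1)*(s + 3)*(s)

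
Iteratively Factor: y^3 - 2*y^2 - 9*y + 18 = (y - 2)*(y^2 - 9) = (y - 3)*(y - 2)*(y + 3)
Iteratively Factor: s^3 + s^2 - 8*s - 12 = (s + 2)*(s^2 - s - 6) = (s - 3)*(s + 2)*(s + 2)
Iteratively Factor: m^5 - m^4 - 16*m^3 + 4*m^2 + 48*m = (m + 2)*(m^4 - 3*m^3 - 10*m^2 + 24*m) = (m + 2)*(m + 3)*(m^3 - 6*m^2 + 8*m) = (m - 2)*(m + 2)*(m + 3)*(m^2 - 4*m) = (m - 4)*(m - 2)*(m + 2)*(m + 3)*(m)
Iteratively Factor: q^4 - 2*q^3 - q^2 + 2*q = (q + 1)*(q^3 - 3*q^2 + 2*q) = (q - 1)*(q + 1)*(q^2 - 2*q) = q*(q - 1)*(q + 1)*(q - 2)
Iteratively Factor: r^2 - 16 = (r + 4)*(r - 4)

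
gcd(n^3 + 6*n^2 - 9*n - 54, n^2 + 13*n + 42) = n + 6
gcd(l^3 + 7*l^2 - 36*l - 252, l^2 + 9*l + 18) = l + 6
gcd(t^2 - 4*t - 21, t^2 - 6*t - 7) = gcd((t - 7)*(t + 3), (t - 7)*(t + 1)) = t - 7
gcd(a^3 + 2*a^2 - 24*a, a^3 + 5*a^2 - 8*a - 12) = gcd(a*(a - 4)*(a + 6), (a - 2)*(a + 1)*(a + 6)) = a + 6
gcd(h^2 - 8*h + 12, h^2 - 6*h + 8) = h - 2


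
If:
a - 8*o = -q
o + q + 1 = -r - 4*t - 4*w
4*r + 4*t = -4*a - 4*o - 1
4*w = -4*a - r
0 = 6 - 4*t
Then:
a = 35/88 - 18*w/11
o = -10*w/11 - 49/88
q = -62*w/11 - 427/88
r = 28*w/11 - 35/22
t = 3/2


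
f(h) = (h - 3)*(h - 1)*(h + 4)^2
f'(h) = (h - 3)*(h - 1)*(2*h + 8) + (h - 3)*(h + 4)^2 + (h - 1)*(h + 4)^2 = 4*h^3 + 12*h^2 - 26*h - 40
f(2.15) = -36.97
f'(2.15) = -0.68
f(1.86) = -33.67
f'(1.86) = -21.11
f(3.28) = 33.83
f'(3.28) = 144.97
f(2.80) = -16.65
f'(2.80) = 69.09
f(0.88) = 6.06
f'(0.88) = -50.86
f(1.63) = -27.36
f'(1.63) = -33.17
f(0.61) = 19.81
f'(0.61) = -50.49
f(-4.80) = 28.95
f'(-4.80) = -81.09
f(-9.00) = 3000.00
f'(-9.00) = -1750.00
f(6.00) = 1500.00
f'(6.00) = 1100.00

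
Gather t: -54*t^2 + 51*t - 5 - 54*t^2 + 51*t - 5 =-108*t^2 + 102*t - 10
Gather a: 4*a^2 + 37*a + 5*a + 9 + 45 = 4*a^2 + 42*a + 54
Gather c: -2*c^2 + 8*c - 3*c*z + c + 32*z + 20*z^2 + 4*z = -2*c^2 + c*(9 - 3*z) + 20*z^2 + 36*z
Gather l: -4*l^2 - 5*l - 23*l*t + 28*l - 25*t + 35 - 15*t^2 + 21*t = -4*l^2 + l*(23 - 23*t) - 15*t^2 - 4*t + 35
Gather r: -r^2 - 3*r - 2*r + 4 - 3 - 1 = -r^2 - 5*r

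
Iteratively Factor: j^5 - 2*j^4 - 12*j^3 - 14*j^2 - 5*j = (j - 5)*(j^4 + 3*j^3 + 3*j^2 + j) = j*(j - 5)*(j^3 + 3*j^2 + 3*j + 1) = j*(j - 5)*(j + 1)*(j^2 + 2*j + 1) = j*(j - 5)*(j + 1)^2*(j + 1)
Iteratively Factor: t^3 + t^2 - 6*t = (t)*(t^2 + t - 6) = t*(t - 2)*(t + 3)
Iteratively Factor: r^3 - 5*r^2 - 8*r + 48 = (r - 4)*(r^2 - r - 12) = (r - 4)^2*(r + 3)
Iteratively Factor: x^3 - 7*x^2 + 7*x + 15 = (x - 3)*(x^2 - 4*x - 5) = (x - 3)*(x + 1)*(x - 5)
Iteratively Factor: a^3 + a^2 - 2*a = (a - 1)*(a^2 + 2*a) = a*(a - 1)*(a + 2)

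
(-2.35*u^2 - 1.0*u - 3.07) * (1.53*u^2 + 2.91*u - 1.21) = -3.5955*u^4 - 8.3685*u^3 - 4.7636*u^2 - 7.7237*u + 3.7147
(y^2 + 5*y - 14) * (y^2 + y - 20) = y^4 + 6*y^3 - 29*y^2 - 114*y + 280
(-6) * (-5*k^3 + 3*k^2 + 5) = 30*k^3 - 18*k^2 - 30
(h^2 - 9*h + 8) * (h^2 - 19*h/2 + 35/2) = h^4 - 37*h^3/2 + 111*h^2 - 467*h/2 + 140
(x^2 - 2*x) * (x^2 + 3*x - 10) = x^4 + x^3 - 16*x^2 + 20*x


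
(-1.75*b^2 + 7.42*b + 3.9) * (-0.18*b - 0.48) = 0.315*b^3 - 0.4956*b^2 - 4.2636*b - 1.872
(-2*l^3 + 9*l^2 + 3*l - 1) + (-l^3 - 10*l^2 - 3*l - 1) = -3*l^3 - l^2 - 2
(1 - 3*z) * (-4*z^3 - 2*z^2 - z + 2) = 12*z^4 + 2*z^3 + z^2 - 7*z + 2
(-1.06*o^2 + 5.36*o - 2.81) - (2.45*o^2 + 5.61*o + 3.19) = -3.51*o^2 - 0.25*o - 6.0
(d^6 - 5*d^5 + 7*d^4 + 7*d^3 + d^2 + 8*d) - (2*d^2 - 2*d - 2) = d^6 - 5*d^5 + 7*d^4 + 7*d^3 - d^2 + 10*d + 2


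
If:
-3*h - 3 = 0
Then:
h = -1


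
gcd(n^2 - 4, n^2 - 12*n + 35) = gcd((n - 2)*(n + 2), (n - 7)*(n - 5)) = 1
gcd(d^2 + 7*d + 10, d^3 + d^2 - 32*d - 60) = d^2 + 7*d + 10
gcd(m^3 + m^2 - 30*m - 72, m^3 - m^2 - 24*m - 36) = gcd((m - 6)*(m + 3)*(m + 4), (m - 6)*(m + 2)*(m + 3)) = m^2 - 3*m - 18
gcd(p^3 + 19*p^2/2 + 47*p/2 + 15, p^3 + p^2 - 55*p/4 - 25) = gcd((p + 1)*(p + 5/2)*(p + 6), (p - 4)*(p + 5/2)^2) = p + 5/2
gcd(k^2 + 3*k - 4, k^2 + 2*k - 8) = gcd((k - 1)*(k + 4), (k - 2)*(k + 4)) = k + 4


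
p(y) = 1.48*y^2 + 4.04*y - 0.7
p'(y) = 2.96*y + 4.04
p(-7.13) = 45.73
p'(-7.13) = -17.06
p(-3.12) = 1.10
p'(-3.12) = -5.20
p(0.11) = -0.24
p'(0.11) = 4.37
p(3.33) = 29.16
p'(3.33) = 13.90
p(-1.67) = -3.32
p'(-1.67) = -0.90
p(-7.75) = 56.88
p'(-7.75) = -18.90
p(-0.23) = -1.55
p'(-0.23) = 3.36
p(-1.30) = -3.45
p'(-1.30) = 0.19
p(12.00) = 260.90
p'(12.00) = 39.56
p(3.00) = 24.74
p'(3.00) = 12.92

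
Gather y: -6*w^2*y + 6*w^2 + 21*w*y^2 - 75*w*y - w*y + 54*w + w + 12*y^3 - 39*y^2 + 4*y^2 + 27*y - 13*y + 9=6*w^2 + 55*w + 12*y^3 + y^2*(21*w - 35) + y*(-6*w^2 - 76*w + 14) + 9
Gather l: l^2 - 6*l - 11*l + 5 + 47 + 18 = l^2 - 17*l + 70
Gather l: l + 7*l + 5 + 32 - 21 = 8*l + 16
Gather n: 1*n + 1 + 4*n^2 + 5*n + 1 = 4*n^2 + 6*n + 2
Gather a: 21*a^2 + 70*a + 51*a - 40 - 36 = 21*a^2 + 121*a - 76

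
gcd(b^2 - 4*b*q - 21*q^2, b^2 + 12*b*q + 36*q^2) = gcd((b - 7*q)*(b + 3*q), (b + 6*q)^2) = 1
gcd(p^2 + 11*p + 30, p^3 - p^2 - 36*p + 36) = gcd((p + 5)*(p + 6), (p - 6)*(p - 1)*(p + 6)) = p + 6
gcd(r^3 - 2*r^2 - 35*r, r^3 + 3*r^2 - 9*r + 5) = r + 5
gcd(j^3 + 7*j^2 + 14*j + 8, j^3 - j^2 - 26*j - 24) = j^2 + 5*j + 4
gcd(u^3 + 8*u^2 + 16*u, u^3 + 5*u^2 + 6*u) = u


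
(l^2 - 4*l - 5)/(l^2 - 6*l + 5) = (l + 1)/(l - 1)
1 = 1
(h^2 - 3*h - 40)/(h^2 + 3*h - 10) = (h - 8)/(h - 2)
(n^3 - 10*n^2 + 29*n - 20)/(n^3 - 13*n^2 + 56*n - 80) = (n - 1)/(n - 4)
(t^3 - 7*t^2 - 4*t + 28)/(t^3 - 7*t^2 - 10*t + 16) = (t^2 - 9*t + 14)/(t^2 - 9*t + 8)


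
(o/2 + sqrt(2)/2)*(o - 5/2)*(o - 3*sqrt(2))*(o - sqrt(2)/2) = o^4/2 - 5*sqrt(2)*o^3/4 - 5*o^3/4 - 2*o^2 + 25*sqrt(2)*o^2/8 + 3*sqrt(2)*o/2 + 5*o - 15*sqrt(2)/4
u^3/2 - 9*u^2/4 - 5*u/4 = u*(u/2 + 1/4)*(u - 5)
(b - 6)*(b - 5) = b^2 - 11*b + 30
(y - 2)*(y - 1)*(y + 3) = y^3 - 7*y + 6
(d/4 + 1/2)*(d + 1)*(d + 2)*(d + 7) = d^4/4 + 3*d^3 + 43*d^2/4 + 15*d + 7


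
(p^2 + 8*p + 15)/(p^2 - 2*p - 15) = (p + 5)/(p - 5)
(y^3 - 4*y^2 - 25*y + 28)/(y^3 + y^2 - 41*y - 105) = (y^2 + 3*y - 4)/(y^2 + 8*y + 15)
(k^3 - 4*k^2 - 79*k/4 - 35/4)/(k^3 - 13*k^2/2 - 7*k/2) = (k + 5/2)/k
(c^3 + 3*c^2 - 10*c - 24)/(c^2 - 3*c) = c + 6 + 8/c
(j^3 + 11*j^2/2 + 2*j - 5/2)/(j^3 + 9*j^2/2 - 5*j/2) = (j + 1)/j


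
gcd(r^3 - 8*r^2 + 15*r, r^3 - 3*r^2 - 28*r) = r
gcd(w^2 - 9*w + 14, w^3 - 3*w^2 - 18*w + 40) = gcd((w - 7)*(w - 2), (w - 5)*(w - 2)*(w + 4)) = w - 2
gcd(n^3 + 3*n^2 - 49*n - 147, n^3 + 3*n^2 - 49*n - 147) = n^3 + 3*n^2 - 49*n - 147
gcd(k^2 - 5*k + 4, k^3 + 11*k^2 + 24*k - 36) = k - 1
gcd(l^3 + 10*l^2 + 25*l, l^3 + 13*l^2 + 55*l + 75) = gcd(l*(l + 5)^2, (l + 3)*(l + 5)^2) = l^2 + 10*l + 25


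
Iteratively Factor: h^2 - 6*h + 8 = (h - 2)*(h - 4)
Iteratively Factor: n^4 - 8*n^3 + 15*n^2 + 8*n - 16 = (n - 4)*(n^3 - 4*n^2 - n + 4) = (n - 4)*(n - 1)*(n^2 - 3*n - 4) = (n - 4)*(n - 1)*(n + 1)*(n - 4)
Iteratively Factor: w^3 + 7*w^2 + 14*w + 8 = (w + 1)*(w^2 + 6*w + 8) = (w + 1)*(w + 4)*(w + 2)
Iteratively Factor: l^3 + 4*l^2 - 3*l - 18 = (l + 3)*(l^2 + l - 6) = (l + 3)^2*(l - 2)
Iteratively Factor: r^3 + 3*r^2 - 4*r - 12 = (r + 2)*(r^2 + r - 6) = (r - 2)*(r + 2)*(r + 3)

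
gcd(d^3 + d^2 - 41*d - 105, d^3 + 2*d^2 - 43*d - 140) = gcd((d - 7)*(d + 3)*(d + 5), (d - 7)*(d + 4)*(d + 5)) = d^2 - 2*d - 35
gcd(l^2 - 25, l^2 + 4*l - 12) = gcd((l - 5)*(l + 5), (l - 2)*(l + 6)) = 1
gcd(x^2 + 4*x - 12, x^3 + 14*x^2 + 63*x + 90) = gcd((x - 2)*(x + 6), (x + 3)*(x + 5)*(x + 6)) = x + 6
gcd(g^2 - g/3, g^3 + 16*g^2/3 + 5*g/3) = g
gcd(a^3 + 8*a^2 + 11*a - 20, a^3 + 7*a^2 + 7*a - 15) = a^2 + 4*a - 5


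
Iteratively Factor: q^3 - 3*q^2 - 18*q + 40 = (q + 4)*(q^2 - 7*q + 10) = (q - 2)*(q + 4)*(q - 5)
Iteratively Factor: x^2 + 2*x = (x)*(x + 2)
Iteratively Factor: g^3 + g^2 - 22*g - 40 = (g + 2)*(g^2 - g - 20) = (g + 2)*(g + 4)*(g - 5)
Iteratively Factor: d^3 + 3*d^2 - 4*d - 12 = (d - 2)*(d^2 + 5*d + 6) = (d - 2)*(d + 2)*(d + 3)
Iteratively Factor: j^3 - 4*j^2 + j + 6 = (j - 3)*(j^2 - j - 2) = (j - 3)*(j + 1)*(j - 2)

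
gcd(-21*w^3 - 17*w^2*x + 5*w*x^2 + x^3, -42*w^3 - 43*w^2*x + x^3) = w + x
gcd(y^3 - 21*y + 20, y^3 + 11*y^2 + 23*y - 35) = y^2 + 4*y - 5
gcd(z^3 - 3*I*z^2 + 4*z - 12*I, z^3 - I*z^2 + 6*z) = z^2 - I*z + 6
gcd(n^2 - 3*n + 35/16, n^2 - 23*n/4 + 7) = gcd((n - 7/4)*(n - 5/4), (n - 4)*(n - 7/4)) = n - 7/4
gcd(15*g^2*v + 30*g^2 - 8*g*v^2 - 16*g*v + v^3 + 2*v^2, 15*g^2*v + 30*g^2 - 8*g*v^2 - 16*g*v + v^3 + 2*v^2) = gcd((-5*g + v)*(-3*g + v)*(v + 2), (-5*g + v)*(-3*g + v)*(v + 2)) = 15*g^2*v + 30*g^2 - 8*g*v^2 - 16*g*v + v^3 + 2*v^2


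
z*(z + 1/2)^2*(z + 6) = z^4 + 7*z^3 + 25*z^2/4 + 3*z/2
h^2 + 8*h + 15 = (h + 3)*(h + 5)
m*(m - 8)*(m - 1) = m^3 - 9*m^2 + 8*m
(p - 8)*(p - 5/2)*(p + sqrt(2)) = p^3 - 21*p^2/2 + sqrt(2)*p^2 - 21*sqrt(2)*p/2 + 20*p + 20*sqrt(2)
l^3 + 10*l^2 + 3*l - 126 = (l - 3)*(l + 6)*(l + 7)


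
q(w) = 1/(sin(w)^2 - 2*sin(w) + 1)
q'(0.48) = 11.38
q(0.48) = 3.45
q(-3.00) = 0.77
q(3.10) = 1.09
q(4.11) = 0.30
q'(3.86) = -0.33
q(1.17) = 159.22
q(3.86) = 0.36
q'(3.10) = -2.27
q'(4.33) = -0.10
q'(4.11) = -0.19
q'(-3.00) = -1.33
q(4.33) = 0.27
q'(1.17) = 1567.75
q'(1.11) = 783.77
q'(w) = (-2*sin(w)*cos(w) + 2*cos(w))/(sin(w)^2 - 2*sin(w) + 1)^2 = -2*cos(w)/(sin(w) - 1)^3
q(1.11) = 91.92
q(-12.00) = 4.66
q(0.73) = 9.01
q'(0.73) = 40.31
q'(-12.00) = 16.96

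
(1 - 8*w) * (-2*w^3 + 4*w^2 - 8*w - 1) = 16*w^4 - 34*w^3 + 68*w^2 - 1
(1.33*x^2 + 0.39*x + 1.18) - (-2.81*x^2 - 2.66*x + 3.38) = 4.14*x^2 + 3.05*x - 2.2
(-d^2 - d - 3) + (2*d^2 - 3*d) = d^2 - 4*d - 3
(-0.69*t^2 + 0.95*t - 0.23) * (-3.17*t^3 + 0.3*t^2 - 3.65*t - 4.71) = 2.1873*t^5 - 3.2185*t^4 + 3.5326*t^3 - 0.2866*t^2 - 3.635*t + 1.0833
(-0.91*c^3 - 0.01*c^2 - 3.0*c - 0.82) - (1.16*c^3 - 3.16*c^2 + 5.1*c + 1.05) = -2.07*c^3 + 3.15*c^2 - 8.1*c - 1.87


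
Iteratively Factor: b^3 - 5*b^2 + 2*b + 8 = (b - 2)*(b^2 - 3*b - 4) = (b - 2)*(b + 1)*(b - 4)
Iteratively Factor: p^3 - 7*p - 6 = (p + 1)*(p^2 - p - 6) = (p - 3)*(p + 1)*(p + 2)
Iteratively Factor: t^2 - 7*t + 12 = (t - 3)*(t - 4)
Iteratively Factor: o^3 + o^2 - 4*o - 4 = (o + 2)*(o^2 - o - 2) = (o - 2)*(o + 2)*(o + 1)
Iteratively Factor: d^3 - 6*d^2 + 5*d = (d - 1)*(d^2 - 5*d) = d*(d - 1)*(d - 5)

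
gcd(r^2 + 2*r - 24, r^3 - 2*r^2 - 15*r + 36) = 1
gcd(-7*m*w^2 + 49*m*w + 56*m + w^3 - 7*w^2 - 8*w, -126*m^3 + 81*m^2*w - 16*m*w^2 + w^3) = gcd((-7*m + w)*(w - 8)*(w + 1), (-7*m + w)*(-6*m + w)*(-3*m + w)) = -7*m + w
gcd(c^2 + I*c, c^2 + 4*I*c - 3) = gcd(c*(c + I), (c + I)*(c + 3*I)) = c + I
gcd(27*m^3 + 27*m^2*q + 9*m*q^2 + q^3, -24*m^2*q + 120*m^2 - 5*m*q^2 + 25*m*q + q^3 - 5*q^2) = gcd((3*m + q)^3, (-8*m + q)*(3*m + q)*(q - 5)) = 3*m + q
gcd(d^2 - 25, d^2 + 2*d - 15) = d + 5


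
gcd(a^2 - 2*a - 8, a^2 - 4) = a + 2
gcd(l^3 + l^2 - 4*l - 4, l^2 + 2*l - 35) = 1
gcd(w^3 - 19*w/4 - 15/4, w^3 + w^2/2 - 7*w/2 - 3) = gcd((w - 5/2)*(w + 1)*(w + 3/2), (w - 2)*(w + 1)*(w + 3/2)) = w^2 + 5*w/2 + 3/2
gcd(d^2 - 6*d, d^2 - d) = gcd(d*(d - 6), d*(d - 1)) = d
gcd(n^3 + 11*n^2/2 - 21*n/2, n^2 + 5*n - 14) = n + 7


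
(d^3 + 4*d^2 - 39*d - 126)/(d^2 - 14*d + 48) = (d^2 + 10*d + 21)/(d - 8)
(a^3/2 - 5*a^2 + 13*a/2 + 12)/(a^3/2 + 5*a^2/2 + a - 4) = (a^3 - 10*a^2 + 13*a + 24)/(a^3 + 5*a^2 + 2*a - 8)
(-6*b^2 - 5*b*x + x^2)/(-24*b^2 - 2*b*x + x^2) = (b + x)/(4*b + x)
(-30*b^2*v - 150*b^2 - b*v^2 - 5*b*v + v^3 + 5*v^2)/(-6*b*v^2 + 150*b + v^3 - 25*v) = (5*b + v)/(v - 5)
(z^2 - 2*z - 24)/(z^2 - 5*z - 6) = (z + 4)/(z + 1)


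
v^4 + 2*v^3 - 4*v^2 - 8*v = v*(v - 2)*(v + 2)^2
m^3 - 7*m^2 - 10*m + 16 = (m - 8)*(m - 1)*(m + 2)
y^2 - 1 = (y - 1)*(y + 1)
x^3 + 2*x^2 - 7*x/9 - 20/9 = (x - 1)*(x + 4/3)*(x + 5/3)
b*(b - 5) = b^2 - 5*b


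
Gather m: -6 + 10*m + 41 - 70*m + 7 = 42 - 60*m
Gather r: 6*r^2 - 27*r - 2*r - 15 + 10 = 6*r^2 - 29*r - 5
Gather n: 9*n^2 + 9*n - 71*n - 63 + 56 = 9*n^2 - 62*n - 7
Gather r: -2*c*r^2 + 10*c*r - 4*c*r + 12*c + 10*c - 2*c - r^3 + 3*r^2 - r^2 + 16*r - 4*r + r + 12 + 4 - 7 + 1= 20*c - r^3 + r^2*(2 - 2*c) + r*(6*c + 13) + 10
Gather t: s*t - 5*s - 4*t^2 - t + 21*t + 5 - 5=-5*s - 4*t^2 + t*(s + 20)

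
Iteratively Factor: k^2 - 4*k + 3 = (k - 3)*(k - 1)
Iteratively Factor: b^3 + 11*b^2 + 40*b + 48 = (b + 3)*(b^2 + 8*b + 16) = (b + 3)*(b + 4)*(b + 4)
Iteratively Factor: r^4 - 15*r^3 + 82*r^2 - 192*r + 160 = (r - 2)*(r^3 - 13*r^2 + 56*r - 80) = (r - 5)*(r - 2)*(r^2 - 8*r + 16) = (r - 5)*(r - 4)*(r - 2)*(r - 4)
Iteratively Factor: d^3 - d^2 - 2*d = (d)*(d^2 - d - 2) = d*(d - 2)*(d + 1)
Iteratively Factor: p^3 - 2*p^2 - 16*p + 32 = (p - 2)*(p^2 - 16) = (p - 4)*(p - 2)*(p + 4)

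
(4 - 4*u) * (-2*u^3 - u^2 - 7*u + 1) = 8*u^4 - 4*u^3 + 24*u^2 - 32*u + 4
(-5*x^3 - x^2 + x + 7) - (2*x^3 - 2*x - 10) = -7*x^3 - x^2 + 3*x + 17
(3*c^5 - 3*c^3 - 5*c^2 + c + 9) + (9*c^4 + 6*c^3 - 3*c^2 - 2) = 3*c^5 + 9*c^4 + 3*c^3 - 8*c^2 + c + 7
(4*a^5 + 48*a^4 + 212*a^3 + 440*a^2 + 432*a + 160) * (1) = 4*a^5 + 48*a^4 + 212*a^3 + 440*a^2 + 432*a + 160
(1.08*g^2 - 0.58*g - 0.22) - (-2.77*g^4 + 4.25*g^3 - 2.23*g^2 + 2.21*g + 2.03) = 2.77*g^4 - 4.25*g^3 + 3.31*g^2 - 2.79*g - 2.25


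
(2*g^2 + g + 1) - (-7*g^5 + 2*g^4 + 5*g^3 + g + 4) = 7*g^5 - 2*g^4 - 5*g^3 + 2*g^2 - 3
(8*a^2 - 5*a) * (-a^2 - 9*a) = -8*a^4 - 67*a^3 + 45*a^2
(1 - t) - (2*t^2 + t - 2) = -2*t^2 - 2*t + 3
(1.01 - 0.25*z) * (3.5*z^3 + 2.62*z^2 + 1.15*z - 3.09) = -0.875*z^4 + 2.88*z^3 + 2.3587*z^2 + 1.934*z - 3.1209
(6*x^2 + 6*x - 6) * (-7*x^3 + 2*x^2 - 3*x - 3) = -42*x^5 - 30*x^4 + 36*x^3 - 48*x^2 + 18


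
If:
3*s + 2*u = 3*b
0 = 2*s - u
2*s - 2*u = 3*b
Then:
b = 0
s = 0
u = 0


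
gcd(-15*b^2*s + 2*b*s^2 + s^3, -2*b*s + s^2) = s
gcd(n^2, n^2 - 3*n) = n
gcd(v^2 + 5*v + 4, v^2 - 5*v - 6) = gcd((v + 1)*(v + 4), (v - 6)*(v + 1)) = v + 1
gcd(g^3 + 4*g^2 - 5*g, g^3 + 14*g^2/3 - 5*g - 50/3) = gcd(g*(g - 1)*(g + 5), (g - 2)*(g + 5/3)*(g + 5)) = g + 5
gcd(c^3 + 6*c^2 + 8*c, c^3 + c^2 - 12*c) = c^2 + 4*c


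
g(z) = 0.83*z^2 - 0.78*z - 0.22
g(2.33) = 2.47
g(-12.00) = 128.66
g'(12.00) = 19.14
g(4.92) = 16.03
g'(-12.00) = -20.70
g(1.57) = 0.60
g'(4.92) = 7.39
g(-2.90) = 9.02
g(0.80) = -0.31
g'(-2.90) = -5.59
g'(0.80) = 0.55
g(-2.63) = 7.57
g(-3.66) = 13.75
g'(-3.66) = -6.86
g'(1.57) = 1.83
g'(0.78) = 0.51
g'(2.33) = 3.09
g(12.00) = 109.94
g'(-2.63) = -5.15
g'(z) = 1.66*z - 0.78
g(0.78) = -0.32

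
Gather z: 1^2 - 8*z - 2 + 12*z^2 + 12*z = 12*z^2 + 4*z - 1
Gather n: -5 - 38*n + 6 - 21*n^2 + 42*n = -21*n^2 + 4*n + 1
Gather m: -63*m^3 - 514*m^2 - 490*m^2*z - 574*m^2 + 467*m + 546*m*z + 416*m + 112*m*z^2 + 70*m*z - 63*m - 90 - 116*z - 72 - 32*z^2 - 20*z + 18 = -63*m^3 + m^2*(-490*z - 1088) + m*(112*z^2 + 616*z + 820) - 32*z^2 - 136*z - 144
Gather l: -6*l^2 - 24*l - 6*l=-6*l^2 - 30*l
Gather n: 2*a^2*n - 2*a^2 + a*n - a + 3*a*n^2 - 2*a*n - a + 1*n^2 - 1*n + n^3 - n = -2*a^2 - 2*a + n^3 + n^2*(3*a + 1) + n*(2*a^2 - a - 2)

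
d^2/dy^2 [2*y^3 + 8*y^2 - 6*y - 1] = 12*y + 16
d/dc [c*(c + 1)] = 2*c + 1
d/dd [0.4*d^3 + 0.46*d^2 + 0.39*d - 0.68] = 1.2*d^2 + 0.92*d + 0.39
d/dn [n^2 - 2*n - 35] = 2*n - 2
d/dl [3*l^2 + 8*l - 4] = 6*l + 8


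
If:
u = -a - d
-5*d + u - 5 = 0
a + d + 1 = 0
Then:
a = -1/5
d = -4/5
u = 1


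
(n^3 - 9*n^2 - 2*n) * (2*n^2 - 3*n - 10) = 2*n^5 - 21*n^4 + 13*n^3 + 96*n^2 + 20*n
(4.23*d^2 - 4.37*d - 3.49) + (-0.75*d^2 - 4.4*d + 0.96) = 3.48*d^2 - 8.77*d - 2.53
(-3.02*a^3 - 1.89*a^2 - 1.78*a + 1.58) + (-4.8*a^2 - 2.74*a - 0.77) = -3.02*a^3 - 6.69*a^2 - 4.52*a + 0.81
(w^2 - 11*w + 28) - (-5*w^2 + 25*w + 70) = 6*w^2 - 36*w - 42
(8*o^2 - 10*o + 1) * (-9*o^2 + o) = -72*o^4 + 98*o^3 - 19*o^2 + o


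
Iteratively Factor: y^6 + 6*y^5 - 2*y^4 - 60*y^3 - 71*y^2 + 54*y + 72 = (y + 2)*(y^5 + 4*y^4 - 10*y^3 - 40*y^2 + 9*y + 36) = (y + 2)*(y + 3)*(y^4 + y^3 - 13*y^2 - y + 12) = (y + 1)*(y + 2)*(y + 3)*(y^3 - 13*y + 12) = (y - 3)*(y + 1)*(y + 2)*(y + 3)*(y^2 + 3*y - 4) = (y - 3)*(y - 1)*(y + 1)*(y + 2)*(y + 3)*(y + 4)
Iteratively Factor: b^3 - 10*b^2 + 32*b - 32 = (b - 4)*(b^2 - 6*b + 8) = (b - 4)^2*(b - 2)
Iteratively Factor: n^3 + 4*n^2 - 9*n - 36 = (n - 3)*(n^2 + 7*n + 12) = (n - 3)*(n + 4)*(n + 3)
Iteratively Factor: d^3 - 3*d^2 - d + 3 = (d + 1)*(d^2 - 4*d + 3) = (d - 3)*(d + 1)*(d - 1)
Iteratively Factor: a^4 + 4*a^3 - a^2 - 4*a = (a + 4)*(a^3 - a) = a*(a + 4)*(a^2 - 1) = a*(a - 1)*(a + 4)*(a + 1)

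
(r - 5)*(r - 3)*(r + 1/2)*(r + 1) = r^4 - 13*r^3/2 + 7*r^2/2 + 37*r/2 + 15/2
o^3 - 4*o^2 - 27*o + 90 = (o - 6)*(o - 3)*(o + 5)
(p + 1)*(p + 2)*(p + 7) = p^3 + 10*p^2 + 23*p + 14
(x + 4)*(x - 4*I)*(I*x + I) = I*x^3 + 4*x^2 + 5*I*x^2 + 20*x + 4*I*x + 16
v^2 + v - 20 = (v - 4)*(v + 5)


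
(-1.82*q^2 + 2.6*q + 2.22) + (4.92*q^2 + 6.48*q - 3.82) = 3.1*q^2 + 9.08*q - 1.6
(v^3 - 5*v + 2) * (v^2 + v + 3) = v^5 + v^4 - 2*v^3 - 3*v^2 - 13*v + 6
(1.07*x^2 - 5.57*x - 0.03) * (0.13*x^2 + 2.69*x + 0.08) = 0.1391*x^4 + 2.1542*x^3 - 14.9016*x^2 - 0.5263*x - 0.0024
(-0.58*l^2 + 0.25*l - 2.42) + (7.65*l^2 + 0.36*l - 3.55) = 7.07*l^2 + 0.61*l - 5.97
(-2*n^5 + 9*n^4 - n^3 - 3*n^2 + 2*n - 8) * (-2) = 4*n^5 - 18*n^4 + 2*n^3 + 6*n^2 - 4*n + 16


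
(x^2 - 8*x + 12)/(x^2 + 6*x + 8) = (x^2 - 8*x + 12)/(x^2 + 6*x + 8)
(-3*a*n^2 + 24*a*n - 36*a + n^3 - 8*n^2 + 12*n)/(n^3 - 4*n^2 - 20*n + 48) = (-3*a + n)/(n + 4)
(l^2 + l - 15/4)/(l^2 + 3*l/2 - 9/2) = (l + 5/2)/(l + 3)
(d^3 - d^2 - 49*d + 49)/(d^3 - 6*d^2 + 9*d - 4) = (d^2 - 49)/(d^2 - 5*d + 4)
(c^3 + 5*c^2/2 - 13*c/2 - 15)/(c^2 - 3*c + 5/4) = 2*(c^2 + 5*c + 6)/(2*c - 1)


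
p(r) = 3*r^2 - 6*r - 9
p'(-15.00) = -96.00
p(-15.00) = 756.00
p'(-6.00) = -42.00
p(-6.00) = 135.00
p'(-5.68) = -40.08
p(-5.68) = 121.87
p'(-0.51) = -9.06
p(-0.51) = -5.16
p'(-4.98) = -35.88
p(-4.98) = 95.28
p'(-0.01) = -6.06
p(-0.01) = -8.94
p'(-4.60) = -33.60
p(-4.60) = 82.08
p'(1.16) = 0.96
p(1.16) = -11.92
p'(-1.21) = -13.26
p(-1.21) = 2.65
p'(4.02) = 18.12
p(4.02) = 15.36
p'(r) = 6*r - 6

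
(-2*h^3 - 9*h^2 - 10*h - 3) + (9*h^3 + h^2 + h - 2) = 7*h^3 - 8*h^2 - 9*h - 5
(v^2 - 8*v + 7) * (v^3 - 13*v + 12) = v^5 - 8*v^4 - 6*v^3 + 116*v^2 - 187*v + 84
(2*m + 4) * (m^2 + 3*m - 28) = 2*m^3 + 10*m^2 - 44*m - 112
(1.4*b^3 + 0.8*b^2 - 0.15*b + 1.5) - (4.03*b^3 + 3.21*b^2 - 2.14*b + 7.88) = -2.63*b^3 - 2.41*b^2 + 1.99*b - 6.38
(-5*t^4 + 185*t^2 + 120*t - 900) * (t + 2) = -5*t^5 - 10*t^4 + 185*t^3 + 490*t^2 - 660*t - 1800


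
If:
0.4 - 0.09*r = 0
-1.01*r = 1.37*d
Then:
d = -3.28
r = 4.44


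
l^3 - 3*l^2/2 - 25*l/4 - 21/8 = (l - 7/2)*(l + 1/2)*(l + 3/2)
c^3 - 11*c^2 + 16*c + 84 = (c - 7)*(c - 6)*(c + 2)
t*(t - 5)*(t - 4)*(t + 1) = t^4 - 8*t^3 + 11*t^2 + 20*t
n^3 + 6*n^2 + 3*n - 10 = (n - 1)*(n + 2)*(n + 5)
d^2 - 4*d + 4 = (d - 2)^2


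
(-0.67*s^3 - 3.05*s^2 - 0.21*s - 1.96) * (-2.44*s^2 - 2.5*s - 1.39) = 1.6348*s^5 + 9.117*s^4 + 9.0687*s^3 + 9.5469*s^2 + 5.1919*s + 2.7244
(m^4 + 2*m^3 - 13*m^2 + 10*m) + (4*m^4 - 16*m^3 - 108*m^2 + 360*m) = 5*m^4 - 14*m^3 - 121*m^2 + 370*m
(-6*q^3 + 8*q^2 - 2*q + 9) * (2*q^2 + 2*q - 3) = -12*q^5 + 4*q^4 + 30*q^3 - 10*q^2 + 24*q - 27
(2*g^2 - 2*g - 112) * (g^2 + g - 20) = 2*g^4 - 154*g^2 - 72*g + 2240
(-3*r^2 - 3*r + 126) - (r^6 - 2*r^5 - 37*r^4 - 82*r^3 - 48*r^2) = -r^6 + 2*r^5 + 37*r^4 + 82*r^3 + 45*r^2 - 3*r + 126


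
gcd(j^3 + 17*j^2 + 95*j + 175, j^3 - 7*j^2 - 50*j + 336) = j + 7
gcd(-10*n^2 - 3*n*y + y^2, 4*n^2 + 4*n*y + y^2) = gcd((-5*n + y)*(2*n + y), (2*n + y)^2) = 2*n + y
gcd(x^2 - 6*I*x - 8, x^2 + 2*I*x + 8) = x - 2*I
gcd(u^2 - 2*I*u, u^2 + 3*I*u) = u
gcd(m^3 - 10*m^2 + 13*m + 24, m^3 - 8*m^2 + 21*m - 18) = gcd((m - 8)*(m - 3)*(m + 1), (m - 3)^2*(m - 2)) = m - 3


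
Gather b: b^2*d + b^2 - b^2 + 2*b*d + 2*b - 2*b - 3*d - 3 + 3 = b^2*d + 2*b*d - 3*d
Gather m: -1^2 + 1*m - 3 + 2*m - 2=3*m - 6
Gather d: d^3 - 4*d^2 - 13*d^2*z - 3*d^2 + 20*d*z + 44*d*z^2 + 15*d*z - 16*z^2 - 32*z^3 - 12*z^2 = d^3 + d^2*(-13*z - 7) + d*(44*z^2 + 35*z) - 32*z^3 - 28*z^2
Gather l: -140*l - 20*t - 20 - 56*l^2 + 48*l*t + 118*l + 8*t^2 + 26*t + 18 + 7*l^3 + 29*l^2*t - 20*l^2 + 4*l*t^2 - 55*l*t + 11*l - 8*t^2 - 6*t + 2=7*l^3 + l^2*(29*t - 76) + l*(4*t^2 - 7*t - 11)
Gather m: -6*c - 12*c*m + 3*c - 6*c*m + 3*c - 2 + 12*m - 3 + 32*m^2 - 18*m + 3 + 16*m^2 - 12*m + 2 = 48*m^2 + m*(-18*c - 18)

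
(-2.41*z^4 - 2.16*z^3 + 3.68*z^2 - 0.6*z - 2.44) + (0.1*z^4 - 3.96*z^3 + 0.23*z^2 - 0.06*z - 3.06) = -2.31*z^4 - 6.12*z^3 + 3.91*z^2 - 0.66*z - 5.5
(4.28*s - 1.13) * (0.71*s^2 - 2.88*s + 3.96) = 3.0388*s^3 - 13.1287*s^2 + 20.2032*s - 4.4748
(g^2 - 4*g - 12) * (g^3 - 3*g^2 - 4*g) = g^5 - 7*g^4 - 4*g^3 + 52*g^2 + 48*g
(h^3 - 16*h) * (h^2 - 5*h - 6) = h^5 - 5*h^4 - 22*h^3 + 80*h^2 + 96*h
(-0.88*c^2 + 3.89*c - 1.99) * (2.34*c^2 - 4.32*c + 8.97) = -2.0592*c^4 + 12.9042*c^3 - 29.355*c^2 + 43.4901*c - 17.8503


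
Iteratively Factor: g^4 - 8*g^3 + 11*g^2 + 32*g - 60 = (g - 2)*(g^3 - 6*g^2 - g + 30) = (g - 2)*(g + 2)*(g^2 - 8*g + 15) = (g - 3)*(g - 2)*(g + 2)*(g - 5)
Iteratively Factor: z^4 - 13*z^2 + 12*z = (z - 3)*(z^3 + 3*z^2 - 4*z) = (z - 3)*(z - 1)*(z^2 + 4*z) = (z - 3)*(z - 1)*(z + 4)*(z)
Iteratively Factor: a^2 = (a)*(a)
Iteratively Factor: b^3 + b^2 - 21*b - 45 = (b - 5)*(b^2 + 6*b + 9) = (b - 5)*(b + 3)*(b + 3)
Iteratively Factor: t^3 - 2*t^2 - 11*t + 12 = (t - 4)*(t^2 + 2*t - 3) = (t - 4)*(t - 1)*(t + 3)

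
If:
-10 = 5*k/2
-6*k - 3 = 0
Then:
No Solution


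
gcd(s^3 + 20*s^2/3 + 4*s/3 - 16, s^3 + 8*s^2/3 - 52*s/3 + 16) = s^2 + 14*s/3 - 8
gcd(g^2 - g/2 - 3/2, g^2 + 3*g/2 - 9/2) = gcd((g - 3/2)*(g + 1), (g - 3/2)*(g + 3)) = g - 3/2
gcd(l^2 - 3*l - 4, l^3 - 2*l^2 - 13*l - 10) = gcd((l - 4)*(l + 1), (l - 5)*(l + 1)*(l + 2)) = l + 1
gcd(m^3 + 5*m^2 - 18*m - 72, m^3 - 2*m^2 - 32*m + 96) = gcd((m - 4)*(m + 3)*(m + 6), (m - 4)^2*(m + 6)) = m^2 + 2*m - 24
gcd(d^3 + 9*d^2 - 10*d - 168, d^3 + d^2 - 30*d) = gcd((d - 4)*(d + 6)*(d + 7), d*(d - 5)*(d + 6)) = d + 6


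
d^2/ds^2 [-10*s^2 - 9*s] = -20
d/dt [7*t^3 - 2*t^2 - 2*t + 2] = 21*t^2 - 4*t - 2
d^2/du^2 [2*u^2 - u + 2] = 4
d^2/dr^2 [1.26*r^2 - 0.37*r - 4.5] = 2.52000000000000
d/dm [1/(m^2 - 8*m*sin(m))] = 2*(4*m*cos(m) - m + 4*sin(m))/(m^2*(m - 8*sin(m))^2)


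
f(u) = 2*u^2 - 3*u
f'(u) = 4*u - 3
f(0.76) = -1.12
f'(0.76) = 0.04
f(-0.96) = 4.72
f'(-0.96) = -6.84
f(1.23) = -0.66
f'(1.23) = 1.92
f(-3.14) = 29.14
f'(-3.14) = -15.56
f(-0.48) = 1.90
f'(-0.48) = -4.92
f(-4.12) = 46.31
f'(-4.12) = -19.48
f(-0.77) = 3.50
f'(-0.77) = -6.08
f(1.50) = 0.00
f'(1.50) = 3.00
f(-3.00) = 27.00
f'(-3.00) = -15.00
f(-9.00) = 189.00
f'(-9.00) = -39.00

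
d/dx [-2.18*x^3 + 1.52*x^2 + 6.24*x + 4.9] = -6.54*x^2 + 3.04*x + 6.24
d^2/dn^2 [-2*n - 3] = 0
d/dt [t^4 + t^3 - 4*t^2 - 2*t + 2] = 4*t^3 + 3*t^2 - 8*t - 2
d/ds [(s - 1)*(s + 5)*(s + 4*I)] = 3*s^2 + 8*s*(1 + I) - 5 + 16*I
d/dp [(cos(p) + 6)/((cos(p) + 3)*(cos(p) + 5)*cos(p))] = 2*(cos(p)^3 + 13*cos(p)^2 + 48*cos(p) + 45)*sin(p)/((cos(p) + 3)^2*(cos(p) + 5)^2*cos(p)^2)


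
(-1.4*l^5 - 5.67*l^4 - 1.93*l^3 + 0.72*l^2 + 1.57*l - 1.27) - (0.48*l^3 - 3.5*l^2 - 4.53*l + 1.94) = -1.4*l^5 - 5.67*l^4 - 2.41*l^3 + 4.22*l^2 + 6.1*l - 3.21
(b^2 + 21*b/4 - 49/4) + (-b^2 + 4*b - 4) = 37*b/4 - 65/4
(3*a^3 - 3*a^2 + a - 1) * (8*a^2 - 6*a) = 24*a^5 - 42*a^4 + 26*a^3 - 14*a^2 + 6*a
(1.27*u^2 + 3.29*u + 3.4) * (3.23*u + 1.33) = 4.1021*u^3 + 12.3158*u^2 + 15.3577*u + 4.522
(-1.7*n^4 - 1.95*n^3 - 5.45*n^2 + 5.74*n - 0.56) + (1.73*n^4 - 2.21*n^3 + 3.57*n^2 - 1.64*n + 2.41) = 0.03*n^4 - 4.16*n^3 - 1.88*n^2 + 4.1*n + 1.85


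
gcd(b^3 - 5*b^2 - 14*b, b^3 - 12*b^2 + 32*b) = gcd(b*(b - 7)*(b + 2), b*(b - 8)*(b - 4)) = b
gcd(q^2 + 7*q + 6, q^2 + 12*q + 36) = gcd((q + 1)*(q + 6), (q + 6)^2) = q + 6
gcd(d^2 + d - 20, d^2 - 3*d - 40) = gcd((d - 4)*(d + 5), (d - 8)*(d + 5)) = d + 5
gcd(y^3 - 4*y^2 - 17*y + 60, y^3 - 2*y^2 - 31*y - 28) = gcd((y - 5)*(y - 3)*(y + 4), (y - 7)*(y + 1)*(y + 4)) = y + 4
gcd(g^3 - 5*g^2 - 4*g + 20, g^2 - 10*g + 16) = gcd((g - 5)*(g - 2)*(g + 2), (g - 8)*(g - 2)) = g - 2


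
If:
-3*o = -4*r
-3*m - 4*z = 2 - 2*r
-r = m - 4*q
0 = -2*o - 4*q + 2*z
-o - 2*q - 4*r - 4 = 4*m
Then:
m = 58/31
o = -88/31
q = -2/31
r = -66/31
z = -92/31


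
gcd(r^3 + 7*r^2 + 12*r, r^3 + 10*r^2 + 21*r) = r^2 + 3*r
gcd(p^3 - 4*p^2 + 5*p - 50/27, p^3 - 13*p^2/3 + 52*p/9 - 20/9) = p^2 - 7*p/3 + 10/9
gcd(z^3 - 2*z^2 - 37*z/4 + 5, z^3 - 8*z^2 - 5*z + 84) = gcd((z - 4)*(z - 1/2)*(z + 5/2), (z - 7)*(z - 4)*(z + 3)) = z - 4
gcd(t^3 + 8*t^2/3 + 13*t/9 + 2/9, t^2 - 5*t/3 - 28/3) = 1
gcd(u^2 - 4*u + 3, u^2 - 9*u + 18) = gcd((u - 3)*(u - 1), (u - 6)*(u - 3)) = u - 3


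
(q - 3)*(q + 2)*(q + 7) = q^3 + 6*q^2 - 13*q - 42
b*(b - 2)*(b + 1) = b^3 - b^2 - 2*b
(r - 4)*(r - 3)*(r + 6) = r^3 - r^2 - 30*r + 72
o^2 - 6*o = o*(o - 6)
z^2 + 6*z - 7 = (z - 1)*(z + 7)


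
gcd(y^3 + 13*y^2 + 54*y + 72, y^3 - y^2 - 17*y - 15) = y + 3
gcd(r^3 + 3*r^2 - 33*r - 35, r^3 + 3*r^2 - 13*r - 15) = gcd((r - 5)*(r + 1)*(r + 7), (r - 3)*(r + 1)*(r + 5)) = r + 1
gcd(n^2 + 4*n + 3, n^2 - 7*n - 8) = n + 1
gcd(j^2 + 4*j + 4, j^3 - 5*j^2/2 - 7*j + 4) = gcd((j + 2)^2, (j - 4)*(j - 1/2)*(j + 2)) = j + 2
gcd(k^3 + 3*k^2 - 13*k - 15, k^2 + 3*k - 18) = k - 3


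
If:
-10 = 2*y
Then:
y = -5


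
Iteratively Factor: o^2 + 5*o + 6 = (o + 2)*(o + 3)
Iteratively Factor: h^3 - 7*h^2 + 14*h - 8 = (h - 1)*(h^2 - 6*h + 8) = (h - 4)*(h - 1)*(h - 2)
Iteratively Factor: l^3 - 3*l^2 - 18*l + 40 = (l + 4)*(l^2 - 7*l + 10) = (l - 5)*(l + 4)*(l - 2)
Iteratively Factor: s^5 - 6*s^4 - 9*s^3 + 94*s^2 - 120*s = (s - 3)*(s^4 - 3*s^3 - 18*s^2 + 40*s) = (s - 5)*(s - 3)*(s^3 + 2*s^2 - 8*s) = (s - 5)*(s - 3)*(s + 4)*(s^2 - 2*s) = (s - 5)*(s - 3)*(s - 2)*(s + 4)*(s)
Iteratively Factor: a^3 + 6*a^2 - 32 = (a + 4)*(a^2 + 2*a - 8) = (a - 2)*(a + 4)*(a + 4)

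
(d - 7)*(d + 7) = d^2 - 49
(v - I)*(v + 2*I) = v^2 + I*v + 2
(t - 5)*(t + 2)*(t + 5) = t^3 + 2*t^2 - 25*t - 50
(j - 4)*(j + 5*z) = j^2 + 5*j*z - 4*j - 20*z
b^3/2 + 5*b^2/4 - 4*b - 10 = (b/2 + sqrt(2))*(b + 5/2)*(b - 2*sqrt(2))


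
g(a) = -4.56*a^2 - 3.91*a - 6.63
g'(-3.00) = 23.45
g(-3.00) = -35.94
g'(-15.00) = 132.89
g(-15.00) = -973.98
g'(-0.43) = 0.01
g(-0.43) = -5.79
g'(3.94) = -39.84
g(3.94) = -92.82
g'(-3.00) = 23.45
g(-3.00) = -35.94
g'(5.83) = -57.08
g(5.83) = -184.41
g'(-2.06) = 14.88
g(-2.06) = -17.93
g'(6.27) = -61.09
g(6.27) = -210.41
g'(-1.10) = 6.12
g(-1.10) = -7.85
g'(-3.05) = 23.91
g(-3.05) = -37.12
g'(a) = -9.12*a - 3.91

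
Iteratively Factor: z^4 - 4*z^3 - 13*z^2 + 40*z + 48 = (z + 1)*(z^3 - 5*z^2 - 8*z + 48) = (z - 4)*(z + 1)*(z^2 - z - 12) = (z - 4)^2*(z + 1)*(z + 3)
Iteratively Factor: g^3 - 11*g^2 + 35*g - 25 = (g - 5)*(g^2 - 6*g + 5) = (g - 5)^2*(g - 1)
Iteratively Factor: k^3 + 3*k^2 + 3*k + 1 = (k + 1)*(k^2 + 2*k + 1) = (k + 1)^2*(k + 1)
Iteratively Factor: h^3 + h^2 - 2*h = (h - 1)*(h^2 + 2*h) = (h - 1)*(h + 2)*(h)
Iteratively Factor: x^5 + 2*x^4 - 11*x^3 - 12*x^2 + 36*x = (x - 2)*(x^4 + 4*x^3 - 3*x^2 - 18*x) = (x - 2)^2*(x^3 + 6*x^2 + 9*x) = (x - 2)^2*(x + 3)*(x^2 + 3*x) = (x - 2)^2*(x + 3)^2*(x)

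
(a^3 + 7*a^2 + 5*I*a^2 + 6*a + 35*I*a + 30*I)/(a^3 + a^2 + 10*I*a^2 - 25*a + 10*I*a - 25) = (a + 6)/(a + 5*I)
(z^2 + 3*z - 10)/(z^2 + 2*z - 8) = (z + 5)/(z + 4)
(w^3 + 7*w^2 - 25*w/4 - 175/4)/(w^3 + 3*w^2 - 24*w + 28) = (w^2 - 25/4)/(w^2 - 4*w + 4)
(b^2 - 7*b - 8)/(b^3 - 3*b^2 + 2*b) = (b^2 - 7*b - 8)/(b*(b^2 - 3*b + 2))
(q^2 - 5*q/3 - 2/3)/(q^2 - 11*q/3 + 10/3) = (3*q + 1)/(3*q - 5)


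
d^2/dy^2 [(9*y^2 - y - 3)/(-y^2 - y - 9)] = 4*(5*y^3 + 126*y^2 - 9*y - 381)/(y^6 + 3*y^5 + 30*y^4 + 55*y^3 + 270*y^2 + 243*y + 729)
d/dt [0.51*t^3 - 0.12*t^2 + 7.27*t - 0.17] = 1.53*t^2 - 0.24*t + 7.27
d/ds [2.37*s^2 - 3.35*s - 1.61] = 4.74*s - 3.35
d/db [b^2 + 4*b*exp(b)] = 4*b*exp(b) + 2*b + 4*exp(b)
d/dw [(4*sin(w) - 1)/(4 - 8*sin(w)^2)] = 2*(-sin(w) - cos(2*w) + 2)*cos(w)/(cos(4*w) + 1)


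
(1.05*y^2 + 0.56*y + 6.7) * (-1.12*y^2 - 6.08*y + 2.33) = -1.176*y^4 - 7.0112*y^3 - 8.4623*y^2 - 39.4312*y + 15.611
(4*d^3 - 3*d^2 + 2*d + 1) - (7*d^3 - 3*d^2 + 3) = -3*d^3 + 2*d - 2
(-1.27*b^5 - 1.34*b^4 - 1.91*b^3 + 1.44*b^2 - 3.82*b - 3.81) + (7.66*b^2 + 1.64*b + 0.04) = -1.27*b^5 - 1.34*b^4 - 1.91*b^3 + 9.1*b^2 - 2.18*b - 3.77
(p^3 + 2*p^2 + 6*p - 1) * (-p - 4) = -p^4 - 6*p^3 - 14*p^2 - 23*p + 4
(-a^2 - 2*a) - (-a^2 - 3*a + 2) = a - 2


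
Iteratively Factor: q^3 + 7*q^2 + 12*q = (q)*(q^2 + 7*q + 12) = q*(q + 3)*(q + 4)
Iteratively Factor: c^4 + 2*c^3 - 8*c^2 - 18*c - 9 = (c - 3)*(c^3 + 5*c^2 + 7*c + 3) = (c - 3)*(c + 3)*(c^2 + 2*c + 1) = (c - 3)*(c + 1)*(c + 3)*(c + 1)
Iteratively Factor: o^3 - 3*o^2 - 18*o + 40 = (o - 5)*(o^2 + 2*o - 8) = (o - 5)*(o + 4)*(o - 2)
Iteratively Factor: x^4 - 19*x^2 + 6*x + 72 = (x - 3)*(x^3 + 3*x^2 - 10*x - 24) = (x - 3)*(x + 2)*(x^2 + x - 12) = (x - 3)*(x + 2)*(x + 4)*(x - 3)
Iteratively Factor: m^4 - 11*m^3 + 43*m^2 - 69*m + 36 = (m - 4)*(m^3 - 7*m^2 + 15*m - 9) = (m - 4)*(m - 1)*(m^2 - 6*m + 9) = (m - 4)*(m - 3)*(m - 1)*(m - 3)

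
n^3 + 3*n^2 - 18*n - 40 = (n - 4)*(n + 2)*(n + 5)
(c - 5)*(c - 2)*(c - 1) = c^3 - 8*c^2 + 17*c - 10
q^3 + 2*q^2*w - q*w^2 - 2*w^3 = (q - w)*(q + w)*(q + 2*w)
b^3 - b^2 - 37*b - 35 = (b - 7)*(b + 1)*(b + 5)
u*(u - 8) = u^2 - 8*u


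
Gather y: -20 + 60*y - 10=60*y - 30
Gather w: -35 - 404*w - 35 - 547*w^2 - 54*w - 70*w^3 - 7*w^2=-70*w^3 - 554*w^2 - 458*w - 70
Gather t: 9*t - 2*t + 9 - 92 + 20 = 7*t - 63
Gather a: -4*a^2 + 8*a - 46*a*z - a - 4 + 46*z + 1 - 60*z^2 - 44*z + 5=-4*a^2 + a*(7 - 46*z) - 60*z^2 + 2*z + 2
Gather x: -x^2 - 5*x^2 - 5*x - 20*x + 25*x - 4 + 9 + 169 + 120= 294 - 6*x^2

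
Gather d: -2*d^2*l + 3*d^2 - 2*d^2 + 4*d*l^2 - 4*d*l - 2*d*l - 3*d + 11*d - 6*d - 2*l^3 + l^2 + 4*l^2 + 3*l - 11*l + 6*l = d^2*(1 - 2*l) + d*(4*l^2 - 6*l + 2) - 2*l^3 + 5*l^2 - 2*l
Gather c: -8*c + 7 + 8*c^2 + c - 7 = 8*c^2 - 7*c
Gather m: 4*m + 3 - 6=4*m - 3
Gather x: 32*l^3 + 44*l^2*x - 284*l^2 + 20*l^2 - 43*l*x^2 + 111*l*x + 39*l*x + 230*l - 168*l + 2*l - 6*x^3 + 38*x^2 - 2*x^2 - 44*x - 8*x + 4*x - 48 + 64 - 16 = 32*l^3 - 264*l^2 + 64*l - 6*x^3 + x^2*(36 - 43*l) + x*(44*l^2 + 150*l - 48)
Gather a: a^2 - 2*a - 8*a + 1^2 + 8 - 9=a^2 - 10*a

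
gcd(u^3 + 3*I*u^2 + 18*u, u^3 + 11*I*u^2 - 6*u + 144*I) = u^2 + 3*I*u + 18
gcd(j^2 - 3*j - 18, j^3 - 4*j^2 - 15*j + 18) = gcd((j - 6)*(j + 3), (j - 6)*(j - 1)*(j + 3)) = j^2 - 3*j - 18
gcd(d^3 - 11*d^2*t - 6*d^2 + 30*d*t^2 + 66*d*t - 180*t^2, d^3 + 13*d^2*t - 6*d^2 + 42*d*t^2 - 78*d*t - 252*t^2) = d - 6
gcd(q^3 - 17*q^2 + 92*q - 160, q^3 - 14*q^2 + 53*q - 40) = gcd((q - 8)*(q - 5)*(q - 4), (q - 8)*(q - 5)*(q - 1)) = q^2 - 13*q + 40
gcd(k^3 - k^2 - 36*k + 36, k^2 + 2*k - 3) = k - 1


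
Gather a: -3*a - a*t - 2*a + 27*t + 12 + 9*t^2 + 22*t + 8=a*(-t - 5) + 9*t^2 + 49*t + 20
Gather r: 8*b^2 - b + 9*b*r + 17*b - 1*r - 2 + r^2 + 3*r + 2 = 8*b^2 + 16*b + r^2 + r*(9*b + 2)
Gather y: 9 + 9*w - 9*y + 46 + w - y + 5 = 10*w - 10*y + 60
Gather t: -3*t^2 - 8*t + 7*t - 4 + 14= -3*t^2 - t + 10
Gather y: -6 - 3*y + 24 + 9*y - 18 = 6*y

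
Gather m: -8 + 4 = -4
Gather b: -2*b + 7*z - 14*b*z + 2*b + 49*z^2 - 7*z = -14*b*z + 49*z^2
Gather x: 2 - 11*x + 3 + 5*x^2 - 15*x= 5*x^2 - 26*x + 5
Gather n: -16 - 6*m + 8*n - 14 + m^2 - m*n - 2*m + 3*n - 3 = m^2 - 8*m + n*(11 - m) - 33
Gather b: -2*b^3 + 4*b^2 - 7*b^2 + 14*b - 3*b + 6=-2*b^3 - 3*b^2 + 11*b + 6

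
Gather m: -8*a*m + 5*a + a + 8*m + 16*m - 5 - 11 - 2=6*a + m*(24 - 8*a) - 18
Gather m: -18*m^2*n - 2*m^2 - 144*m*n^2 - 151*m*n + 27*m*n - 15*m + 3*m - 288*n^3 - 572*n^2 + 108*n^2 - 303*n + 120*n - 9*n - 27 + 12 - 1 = m^2*(-18*n - 2) + m*(-144*n^2 - 124*n - 12) - 288*n^3 - 464*n^2 - 192*n - 16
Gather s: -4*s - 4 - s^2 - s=-s^2 - 5*s - 4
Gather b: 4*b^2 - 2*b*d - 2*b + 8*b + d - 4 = 4*b^2 + b*(6 - 2*d) + d - 4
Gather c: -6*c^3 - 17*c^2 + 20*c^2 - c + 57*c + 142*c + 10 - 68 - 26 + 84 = -6*c^3 + 3*c^2 + 198*c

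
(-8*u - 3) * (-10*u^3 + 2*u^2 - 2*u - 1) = 80*u^4 + 14*u^3 + 10*u^2 + 14*u + 3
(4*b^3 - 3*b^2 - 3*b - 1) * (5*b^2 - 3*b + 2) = 20*b^5 - 27*b^4 + 2*b^3 - 2*b^2 - 3*b - 2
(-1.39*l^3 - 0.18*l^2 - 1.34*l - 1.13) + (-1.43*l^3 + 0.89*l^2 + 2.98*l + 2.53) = -2.82*l^3 + 0.71*l^2 + 1.64*l + 1.4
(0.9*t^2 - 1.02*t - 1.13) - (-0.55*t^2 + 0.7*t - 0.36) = 1.45*t^2 - 1.72*t - 0.77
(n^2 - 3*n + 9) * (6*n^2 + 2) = 6*n^4 - 18*n^3 + 56*n^2 - 6*n + 18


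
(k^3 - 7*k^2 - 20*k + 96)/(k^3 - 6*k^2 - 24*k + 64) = (k - 3)/(k - 2)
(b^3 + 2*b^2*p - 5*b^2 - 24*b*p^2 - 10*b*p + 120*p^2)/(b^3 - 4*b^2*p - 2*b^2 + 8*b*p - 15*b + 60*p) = (b + 6*p)/(b + 3)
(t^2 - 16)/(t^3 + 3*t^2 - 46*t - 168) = (t - 4)/(t^2 - t - 42)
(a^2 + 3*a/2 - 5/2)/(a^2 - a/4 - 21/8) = 4*(-2*a^2 - 3*a + 5)/(-8*a^2 + 2*a + 21)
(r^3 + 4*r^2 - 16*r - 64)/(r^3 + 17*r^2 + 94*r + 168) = (r^2 - 16)/(r^2 + 13*r + 42)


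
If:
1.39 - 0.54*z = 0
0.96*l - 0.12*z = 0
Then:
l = 0.32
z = 2.57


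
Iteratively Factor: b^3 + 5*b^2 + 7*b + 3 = (b + 1)*(b^2 + 4*b + 3) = (b + 1)^2*(b + 3)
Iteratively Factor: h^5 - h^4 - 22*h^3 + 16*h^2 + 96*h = (h + 4)*(h^4 - 5*h^3 - 2*h^2 + 24*h) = (h + 2)*(h + 4)*(h^3 - 7*h^2 + 12*h) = (h - 4)*(h + 2)*(h + 4)*(h^2 - 3*h) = h*(h - 4)*(h + 2)*(h + 4)*(h - 3)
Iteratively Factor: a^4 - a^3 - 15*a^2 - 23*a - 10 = (a + 1)*(a^3 - 2*a^2 - 13*a - 10) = (a + 1)^2*(a^2 - 3*a - 10) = (a - 5)*(a + 1)^2*(a + 2)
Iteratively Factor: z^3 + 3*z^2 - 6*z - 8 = (z + 4)*(z^2 - z - 2) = (z - 2)*(z + 4)*(z + 1)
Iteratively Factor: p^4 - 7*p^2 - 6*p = (p + 1)*(p^3 - p^2 - 6*p) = (p - 3)*(p + 1)*(p^2 + 2*p) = (p - 3)*(p + 1)*(p + 2)*(p)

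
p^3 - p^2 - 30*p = p*(p - 6)*(p + 5)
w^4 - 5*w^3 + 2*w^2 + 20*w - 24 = (w - 3)*(w - 2)^2*(w + 2)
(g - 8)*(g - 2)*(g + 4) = g^3 - 6*g^2 - 24*g + 64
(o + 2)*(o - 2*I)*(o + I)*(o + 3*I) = o^4 + 2*o^3 + 2*I*o^3 + 5*o^2 + 4*I*o^2 + 10*o + 6*I*o + 12*I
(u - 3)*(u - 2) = u^2 - 5*u + 6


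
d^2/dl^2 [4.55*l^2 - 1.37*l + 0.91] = 9.10000000000000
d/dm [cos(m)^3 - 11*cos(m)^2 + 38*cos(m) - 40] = (-3*cos(m)^2 + 22*cos(m) - 38)*sin(m)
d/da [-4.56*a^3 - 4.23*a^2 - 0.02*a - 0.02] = -13.68*a^2 - 8.46*a - 0.02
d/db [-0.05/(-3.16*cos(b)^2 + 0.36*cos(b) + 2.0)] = (0.316*cos(b) - 0.018)*sin(b)/(-3.16*cos(b)^2 + 0.36*cos(b) + 2.0)^2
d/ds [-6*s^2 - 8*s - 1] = -12*s - 8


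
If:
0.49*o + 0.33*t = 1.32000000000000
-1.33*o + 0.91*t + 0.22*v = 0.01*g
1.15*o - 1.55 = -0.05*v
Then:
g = 33.6574440052701*v + 2.61923583662714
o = 1.34782608695652 - 0.0434782608695652*v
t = 0.0645586297760211*v + 1.99868247694335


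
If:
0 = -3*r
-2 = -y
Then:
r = 0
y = 2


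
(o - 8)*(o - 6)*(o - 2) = o^3 - 16*o^2 + 76*o - 96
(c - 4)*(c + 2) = c^2 - 2*c - 8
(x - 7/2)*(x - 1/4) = x^2 - 15*x/4 + 7/8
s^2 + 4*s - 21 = (s - 3)*(s + 7)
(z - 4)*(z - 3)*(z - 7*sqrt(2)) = z^3 - 7*sqrt(2)*z^2 - 7*z^2 + 12*z + 49*sqrt(2)*z - 84*sqrt(2)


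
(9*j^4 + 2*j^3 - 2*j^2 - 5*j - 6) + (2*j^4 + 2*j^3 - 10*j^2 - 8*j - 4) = 11*j^4 + 4*j^3 - 12*j^2 - 13*j - 10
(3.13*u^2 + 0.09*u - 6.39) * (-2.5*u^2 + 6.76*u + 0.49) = -7.825*u^4 + 20.9338*u^3 + 18.1171*u^2 - 43.1523*u - 3.1311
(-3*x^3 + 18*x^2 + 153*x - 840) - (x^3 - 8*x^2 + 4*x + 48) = -4*x^3 + 26*x^2 + 149*x - 888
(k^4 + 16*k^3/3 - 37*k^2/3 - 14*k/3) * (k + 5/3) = k^5 + 7*k^4 - 31*k^3/9 - 227*k^2/9 - 70*k/9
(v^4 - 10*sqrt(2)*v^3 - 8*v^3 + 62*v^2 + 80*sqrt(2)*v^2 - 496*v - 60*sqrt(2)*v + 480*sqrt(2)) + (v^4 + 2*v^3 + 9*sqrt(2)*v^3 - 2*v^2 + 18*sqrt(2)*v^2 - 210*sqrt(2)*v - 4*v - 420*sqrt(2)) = 2*v^4 - 6*v^3 - sqrt(2)*v^3 + 60*v^2 + 98*sqrt(2)*v^2 - 500*v - 270*sqrt(2)*v + 60*sqrt(2)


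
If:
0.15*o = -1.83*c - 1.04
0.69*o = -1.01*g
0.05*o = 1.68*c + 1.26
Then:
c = -0.70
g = -1.11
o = 1.63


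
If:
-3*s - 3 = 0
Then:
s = -1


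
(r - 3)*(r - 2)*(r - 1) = r^3 - 6*r^2 + 11*r - 6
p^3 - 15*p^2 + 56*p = p*(p - 8)*(p - 7)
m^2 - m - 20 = (m - 5)*(m + 4)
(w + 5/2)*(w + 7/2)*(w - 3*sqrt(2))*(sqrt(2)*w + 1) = sqrt(2)*w^4 - 5*w^3 + 6*sqrt(2)*w^3 - 30*w^2 + 23*sqrt(2)*w^2/4 - 175*w/4 - 18*sqrt(2)*w - 105*sqrt(2)/4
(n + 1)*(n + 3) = n^2 + 4*n + 3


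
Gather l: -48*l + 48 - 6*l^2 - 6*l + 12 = -6*l^2 - 54*l + 60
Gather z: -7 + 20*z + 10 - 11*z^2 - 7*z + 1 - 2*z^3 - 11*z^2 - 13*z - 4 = -2*z^3 - 22*z^2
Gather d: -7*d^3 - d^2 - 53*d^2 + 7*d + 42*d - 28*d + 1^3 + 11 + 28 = -7*d^3 - 54*d^2 + 21*d + 40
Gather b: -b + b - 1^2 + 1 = 0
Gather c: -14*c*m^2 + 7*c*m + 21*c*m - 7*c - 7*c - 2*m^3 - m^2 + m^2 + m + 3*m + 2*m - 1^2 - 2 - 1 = c*(-14*m^2 + 28*m - 14) - 2*m^3 + 6*m - 4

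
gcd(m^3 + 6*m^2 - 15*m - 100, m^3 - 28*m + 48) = m - 4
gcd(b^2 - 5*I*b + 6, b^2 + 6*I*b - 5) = b + I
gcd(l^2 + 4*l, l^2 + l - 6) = 1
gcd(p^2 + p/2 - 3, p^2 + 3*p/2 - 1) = p + 2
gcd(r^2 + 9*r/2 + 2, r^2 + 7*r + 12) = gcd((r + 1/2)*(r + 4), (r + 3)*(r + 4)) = r + 4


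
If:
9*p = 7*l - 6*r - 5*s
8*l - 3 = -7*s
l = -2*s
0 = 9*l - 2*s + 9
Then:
No Solution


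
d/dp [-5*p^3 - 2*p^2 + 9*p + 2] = -15*p^2 - 4*p + 9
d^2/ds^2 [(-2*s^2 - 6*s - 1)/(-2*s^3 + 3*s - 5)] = 2*(8*s^6 + 72*s^5 + 60*s^4 - 104*s^3 - 378*s^2 - 30*s + 149)/(8*s^9 - 36*s^7 + 60*s^6 + 54*s^5 - 180*s^4 + 123*s^3 + 135*s^2 - 225*s + 125)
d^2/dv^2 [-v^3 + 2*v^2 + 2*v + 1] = 4 - 6*v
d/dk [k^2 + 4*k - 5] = 2*k + 4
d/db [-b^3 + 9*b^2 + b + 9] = -3*b^2 + 18*b + 1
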